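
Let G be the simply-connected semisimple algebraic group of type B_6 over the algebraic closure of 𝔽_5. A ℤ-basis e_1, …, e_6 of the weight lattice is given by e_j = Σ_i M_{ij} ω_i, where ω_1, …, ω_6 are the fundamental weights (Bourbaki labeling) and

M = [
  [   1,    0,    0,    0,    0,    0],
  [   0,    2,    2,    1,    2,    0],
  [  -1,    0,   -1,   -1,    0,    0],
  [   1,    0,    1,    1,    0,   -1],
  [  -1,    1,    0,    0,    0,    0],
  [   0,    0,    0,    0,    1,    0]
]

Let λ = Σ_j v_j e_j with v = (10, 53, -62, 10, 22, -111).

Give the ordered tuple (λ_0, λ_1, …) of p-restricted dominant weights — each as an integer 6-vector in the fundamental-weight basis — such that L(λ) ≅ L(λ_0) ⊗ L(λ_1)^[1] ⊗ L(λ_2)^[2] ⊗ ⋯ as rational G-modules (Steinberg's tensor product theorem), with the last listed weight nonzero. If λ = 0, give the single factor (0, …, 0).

((0, 1, 2, 4, 3, 2), (2, 2, 3, 3, 3, 4), (0, 1, 1, 2, 1, 0))

ω-coordinates c = M·v, v = (10, 53, -62, 10, 22, -111):
  c_1 = 1*10 + 0*53 + 0*-62 + 0*10 + 0*22 + 0*-111 = 10
  c_2 = 0*10 + 2*53 + 2*-62 + 1*10 + 2*22 + 0*-111 = 36
  c_3 = -1*10 + 0*53 + -1*-62 + -1*10 + 0*22 + 0*-111 = 42
  c_4 = 1*10 + 0*53 + 1*-62 + 1*10 + 0*22 + -1*-111 = 69
  c_5 = -1*10 + 1*53 + 0*-62 + 0*10 + 0*22 + 0*-111 = 43
  c_6 = 0*10 + 0*53 + 0*-62 + 0*10 + 1*22 + 0*-111 = 22
Expand coordinatewise in base 5:
  c_1 = 10 = 0·5^0 + 2·5^1
  c_2 = 36 = 1·5^0 + 2·5^1 + 1·5^2
  c_3 = 42 = 2·5^0 + 3·5^1 + 1·5^2
  c_4 = 69 = 4·5^0 + 3·5^1 + 2·5^2
  c_5 = 43 = 3·5^0 + 3·5^1 + 1·5^2
  c_6 = 22 = 2·5^0 + 4·5^1
Factor λ_0 = (0, 1, 2, 4, 3, 2)
Factor λ_1 = (2, 2, 3, 3, 3, 4)
Factor λ_2 = (0, 1, 1, 2, 1, 0)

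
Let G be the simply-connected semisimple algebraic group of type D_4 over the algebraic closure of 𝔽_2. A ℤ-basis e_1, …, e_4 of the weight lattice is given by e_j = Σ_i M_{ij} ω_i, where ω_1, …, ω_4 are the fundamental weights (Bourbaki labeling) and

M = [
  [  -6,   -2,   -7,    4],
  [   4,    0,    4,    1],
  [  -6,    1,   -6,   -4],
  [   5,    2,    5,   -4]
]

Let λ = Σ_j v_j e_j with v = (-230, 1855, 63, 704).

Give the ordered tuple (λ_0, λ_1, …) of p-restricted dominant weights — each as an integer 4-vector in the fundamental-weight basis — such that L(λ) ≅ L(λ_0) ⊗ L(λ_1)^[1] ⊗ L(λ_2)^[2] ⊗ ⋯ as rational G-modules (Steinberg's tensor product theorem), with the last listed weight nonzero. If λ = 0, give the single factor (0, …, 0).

((1, 0, 1, 1), (0, 0, 0, 1), (1, 1, 0, 0), (1, 0, 1, 1), (0, 0, 0, 1), (1, 1, 1, 1))

ω-coordinates c = M·v, v = (-230, 1855, 63, 704):
  c_1 = -6*-230 + -2*1855 + -7*63 + 4*704 = 45
  c_2 = 4*-230 + 0*1855 + 4*63 + 1*704 = 36
  c_3 = -6*-230 + 1*1855 + -6*63 + -4*704 = 41
  c_4 = 5*-230 + 2*1855 + 5*63 + -4*704 = 59
Expand coordinatewise in base 2:
  c_1 = 45 = 1·2^0 + 0·2^1 + 1·2^2 + 1·2^3 + 0·2^4 + 1·2^5
  c_2 = 36 = 0·2^0 + 0·2^1 + 1·2^2 + 0·2^3 + 0·2^4 + 1·2^5
  c_3 = 41 = 1·2^0 + 0·2^1 + 0·2^2 + 1·2^3 + 0·2^4 + 1·2^5
  c_4 = 59 = 1·2^0 + 1·2^1 + 0·2^2 + 1·2^3 + 1·2^4 + 1·2^5
p-restricted factor λ_0 = (1, 0, 1, 1)
p-restricted factor λ_1 = (0, 0, 0, 1)
p-restricted factor λ_2 = (1, 1, 0, 0)
p-restricted factor λ_3 = (1, 0, 1, 1)
p-restricted factor λ_4 = (0, 0, 0, 1)
p-restricted factor λ_5 = (1, 1, 1, 1)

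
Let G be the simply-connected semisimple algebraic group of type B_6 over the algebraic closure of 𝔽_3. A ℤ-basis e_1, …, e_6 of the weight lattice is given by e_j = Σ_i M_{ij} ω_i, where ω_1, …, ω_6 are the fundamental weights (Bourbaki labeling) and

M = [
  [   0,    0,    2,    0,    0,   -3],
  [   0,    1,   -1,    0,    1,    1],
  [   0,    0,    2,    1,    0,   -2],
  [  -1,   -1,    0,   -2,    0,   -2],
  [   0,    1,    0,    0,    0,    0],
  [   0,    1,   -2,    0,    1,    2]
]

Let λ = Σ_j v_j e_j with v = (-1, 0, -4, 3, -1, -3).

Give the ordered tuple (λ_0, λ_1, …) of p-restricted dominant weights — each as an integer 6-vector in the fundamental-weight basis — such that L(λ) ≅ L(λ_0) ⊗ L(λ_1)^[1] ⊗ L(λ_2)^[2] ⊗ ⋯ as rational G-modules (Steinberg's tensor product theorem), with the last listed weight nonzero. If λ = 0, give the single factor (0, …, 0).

((1, 0, 1, 1, 0, 1),)

ω-coordinates c = M·v, v = (-1, 0, -4, 3, -1, -3):
  c_1 = (0)·(-1) + 0·0 + (2)·(-4) + 0·3 + (0)·(-1) + (-3)·(-3) = 1
  c_2 = (0)·(-1) + 1·0 + (-1)·(-4) + 0·3 + (1)·(-1) + (1)·(-3) = 0
  c_3 = (0)·(-1) + 0·0 + (2)·(-4) + 1·3 + (0)·(-1) + (-2)·(-3) = 1
  c_4 = (-1)·(-1) + (-1)·(0) + (0)·(-4) + (-2)·(3) + (0)·(-1) + (-2)·(-3) = 1
  c_5 = (0)·(-1) + 1·0 + (0)·(-4) + 0·3 + (0)·(-1) + (0)·(-3) = 0
  c_6 = (0)·(-1) + 1·0 + (-2)·(-4) + 0·3 + (1)·(-1) + (2)·(-3) = 1
Base-3 expansion of each c_i:
  c_1 = 1 = 1·3^0
  c_2 = 0
  c_3 = 1 = 1·3^0
  c_4 = 1 = 1·3^0
  c_5 = 0
  c_6 = 1 = 1·3^0
p-restricted factor λ_0 = (1, 0, 1, 1, 0, 1)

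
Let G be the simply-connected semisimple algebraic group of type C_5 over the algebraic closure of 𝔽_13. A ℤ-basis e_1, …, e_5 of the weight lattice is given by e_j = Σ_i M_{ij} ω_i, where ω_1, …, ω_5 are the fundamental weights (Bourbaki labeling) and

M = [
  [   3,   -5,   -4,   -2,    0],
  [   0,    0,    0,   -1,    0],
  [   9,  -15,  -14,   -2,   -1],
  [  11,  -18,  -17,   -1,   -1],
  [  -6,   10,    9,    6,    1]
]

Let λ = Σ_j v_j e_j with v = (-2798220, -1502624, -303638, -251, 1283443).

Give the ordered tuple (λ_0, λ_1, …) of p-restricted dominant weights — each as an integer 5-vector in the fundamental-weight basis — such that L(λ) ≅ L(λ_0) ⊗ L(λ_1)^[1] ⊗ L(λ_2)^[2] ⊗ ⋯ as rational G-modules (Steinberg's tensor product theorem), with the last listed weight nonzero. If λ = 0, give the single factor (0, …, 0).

((12, 4, 9, 9, 2), (5, 6, 5, 9, 10), (10, 1, 2, 2, 1), (8, 0, 4, 1, 12), (11, 0, 11, 5, 10))

ω-coordinates c = M·v, v = (-2798220, -1502624, -303638, -251, 1283443):
  c_1 = (3)·(-2798220) + (-5)·(-1502624) + (-4)·(-303638) + (-2)·(-251) + (0)·(1283443) = 333514
  c_2 = (0)·(-2798220) + (0)·(-1502624) + (0)·(-303638) + (-1)·(-251) + (0)·(1283443) = 251
  c_3 = (9)·(-2798220) + (-15)·(-1502624) + (-14)·(-303638) + (-2)·(-251) + (-1)·(1283443) = 323371
  c_4 = (11)·(-2798220) + (-18)·(-1502624) + (-17)·(-303638) + (-1)·(-251) + (-1)·(1283443) = 145466
  c_5 = (-6)·(-2798220) + (10)·(-1502624) + (9)·(-303638) + (6)·(-251) + (1)·(1283443) = 312275
Expand coordinatewise in base 13:
  c_1 = 333514 = 12·13^0 + 5·13^1 + 10·13^2 + 8·13^3 + 11·13^4
  c_2 = 251 = 4·13^0 + 6·13^1 + 1·13^2
  c_3 = 323371 = 9·13^0 + 5·13^1 + 2·13^2 + 4·13^3 + 11·13^4
  c_4 = 145466 = 9·13^0 + 9·13^1 + 2·13^2 + 1·13^3 + 5·13^4
  c_5 = 312275 = 2·13^0 + 10·13^1 + 1·13^2 + 12·13^3 + 10·13^4
Factor λ_0 = (12, 4, 9, 9, 2)
Factor λ_1 = (5, 6, 5, 9, 10)
Factor λ_2 = (10, 1, 2, 2, 1)
Factor λ_3 = (8, 0, 4, 1, 12)
Factor λ_4 = (11, 0, 11, 5, 10)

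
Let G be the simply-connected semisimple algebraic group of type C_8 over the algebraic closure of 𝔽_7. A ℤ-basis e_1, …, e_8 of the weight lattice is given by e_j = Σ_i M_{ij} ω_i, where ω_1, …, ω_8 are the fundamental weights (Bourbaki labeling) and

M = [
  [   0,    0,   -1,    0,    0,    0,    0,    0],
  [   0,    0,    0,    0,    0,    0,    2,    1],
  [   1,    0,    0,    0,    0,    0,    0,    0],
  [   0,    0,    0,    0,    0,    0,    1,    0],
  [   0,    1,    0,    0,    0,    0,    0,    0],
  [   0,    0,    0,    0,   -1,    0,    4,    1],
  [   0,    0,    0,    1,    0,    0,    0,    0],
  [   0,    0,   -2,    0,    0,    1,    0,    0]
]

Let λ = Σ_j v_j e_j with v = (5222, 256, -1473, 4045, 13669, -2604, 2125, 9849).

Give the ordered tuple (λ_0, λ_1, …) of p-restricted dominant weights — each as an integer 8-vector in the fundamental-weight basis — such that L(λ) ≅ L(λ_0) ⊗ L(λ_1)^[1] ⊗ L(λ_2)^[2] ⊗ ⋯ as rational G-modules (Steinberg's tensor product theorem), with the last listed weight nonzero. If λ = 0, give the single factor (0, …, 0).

Compute c_i = Σ_j M_{ij} v_j with v = (5222, 256, -1473, 4045, 13669, -2604, 2125, 9849):
  c_1 = 0·5222 + 0·256 + (-1)·(-1473) + 0·4045 + 0·13669 + (0)·(-2604) + 0·2125 + 0·9849 = 1473
  c_2 = 0·5222 + 0·256 + (0)·(-1473) + 0·4045 + 0·13669 + (0)·(-2604) + 2·2125 + 1·9849 = 14099
  c_3 = 1·5222 + 0·256 + (0)·(-1473) + 0·4045 + 0·13669 + (0)·(-2604) + 0·2125 + 0·9849 = 5222
  c_4 = 0·5222 + 0·256 + (0)·(-1473) + 0·4045 + 0·13669 + (0)·(-2604) + 1·2125 + 0·9849 = 2125
  c_5 = 0·5222 + 1·256 + (0)·(-1473) + 0·4045 + 0·13669 + (0)·(-2604) + 0·2125 + 0·9849 = 256
  c_6 = 0·5222 + 0·256 + (0)·(-1473) + 0·4045 + (-1)·(13669) + (0)·(-2604) + 4·2125 + 1·9849 = 4680
  c_7 = 0·5222 + 0·256 + (0)·(-1473) + 1·4045 + 0·13669 + (0)·(-2604) + 0·2125 + 0·9849 = 4045
  c_8 = 0·5222 + 0·256 + (-2)·(-1473) + 0·4045 + 0·13669 + (1)·(-2604) + 0·2125 + 0·9849 = 342
Expand coordinatewise in base 7:
  c_1 = 1473 = 3·7^0 + 0·7^1 + 2·7^2 + 4·7^3
  c_2 = 14099 = 1·7^0 + 5·7^1 + 0·7^2 + 6·7^3 + 5·7^4
  c_3 = 5222 = 0·7^0 + 4·7^1 + 1·7^2 + 1·7^3 + 2·7^4
  c_4 = 2125 = 4·7^0 + 2·7^1 + 1·7^2 + 6·7^3
  c_5 = 256 = 4·7^0 + 1·7^1 + 5·7^2
  c_6 = 4680 = 4·7^0 + 3·7^1 + 4·7^2 + 6·7^3 + 1·7^4
  c_7 = 4045 = 6·7^0 + 3·7^1 + 5·7^2 + 4·7^3 + 1·7^4
  c_8 = 342 = 6·7^0 + 6·7^1 + 6·7^2
Factor λ_0 = (3, 1, 0, 4, 4, 4, 6, 6)
Factor λ_1 = (0, 5, 4, 2, 1, 3, 3, 6)
Factor λ_2 = (2, 0, 1, 1, 5, 4, 5, 6)
Factor λ_3 = (4, 6, 1, 6, 0, 6, 4, 0)
Factor λ_4 = (0, 5, 2, 0, 0, 1, 1, 0)

((3, 1, 0, 4, 4, 4, 6, 6), (0, 5, 4, 2, 1, 3, 3, 6), (2, 0, 1, 1, 5, 4, 5, 6), (4, 6, 1, 6, 0, 6, 4, 0), (0, 5, 2, 0, 0, 1, 1, 0))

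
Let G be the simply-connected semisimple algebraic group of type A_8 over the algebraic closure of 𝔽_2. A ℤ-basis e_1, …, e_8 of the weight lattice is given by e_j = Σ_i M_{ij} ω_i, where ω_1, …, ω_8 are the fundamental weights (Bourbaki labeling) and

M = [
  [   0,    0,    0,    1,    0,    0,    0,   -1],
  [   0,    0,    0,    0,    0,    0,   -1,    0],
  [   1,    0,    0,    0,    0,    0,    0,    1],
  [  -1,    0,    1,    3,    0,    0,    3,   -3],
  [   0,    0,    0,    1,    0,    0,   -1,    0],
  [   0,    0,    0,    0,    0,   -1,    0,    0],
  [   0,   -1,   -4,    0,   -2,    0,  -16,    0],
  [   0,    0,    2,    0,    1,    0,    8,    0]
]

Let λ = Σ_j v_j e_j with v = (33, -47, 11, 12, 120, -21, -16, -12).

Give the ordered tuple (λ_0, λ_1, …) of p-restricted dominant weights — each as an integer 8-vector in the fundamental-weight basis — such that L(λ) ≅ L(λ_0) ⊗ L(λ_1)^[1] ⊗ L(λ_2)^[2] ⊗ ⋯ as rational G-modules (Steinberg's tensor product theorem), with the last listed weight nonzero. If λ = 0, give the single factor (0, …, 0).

((0, 0, 1, 0, 0, 1, 1, 0), (0, 0, 0, 1, 0, 0, 1, 1), (0, 0, 1, 0, 1, 1, 0, 1), (1, 0, 0, 0, 1, 0, 0, 1), (1, 1, 1, 0, 1, 1, 1, 0))

Converting to the ω-basis (c_i = row i of M dotted with v = (33, -47, 11, 12, 120, -21, -16, -12)):
  c_1 = (0)·(33) + (0)·(-47) + (0)·(11) + (1)·(12) + (0)·(120) + (0)·(-21) + (0)·(-16) + (-1)·(-12) = 24
  c_2 = (0)·(33) + (0)·(-47) + (0)·(11) + (0)·(12) + (0)·(120) + (0)·(-21) + (-1)·(-16) + (0)·(-12) = 16
  c_3 = (1)·(33) + (0)·(-47) + (0)·(11) + (0)·(12) + (0)·(120) + (0)·(-21) + (0)·(-16) + (1)·(-12) = 21
  c_4 = (-1)·(33) + (0)·(-47) + (1)·(11) + (3)·(12) + (0)·(120) + (0)·(-21) + (3)·(-16) + (-3)·(-12) = 2
  c_5 = (0)·(33) + (0)·(-47) + (0)·(11) + (1)·(12) + (0)·(120) + (0)·(-21) + (-1)·(-16) + (0)·(-12) = 28
  c_6 = (0)·(33) + (0)·(-47) + (0)·(11) + (0)·(12) + (0)·(120) + (-1)·(-21) + (0)·(-16) + (0)·(-12) = 21
  c_7 = (0)·(33) + (-1)·(-47) + (-4)·(11) + (0)·(12) + (-2)·(120) + (0)·(-21) + (-16)·(-16) + (0)·(-12) = 19
  c_8 = (0)·(33) + (0)·(-47) + (2)·(11) + (0)·(12) + (1)·(120) + (0)·(-21) + (8)·(-16) + (0)·(-12) = 14
Base-2 expansion of each c_i:
  c_1 = 24 = 0·2^0 + 0·2^1 + 0·2^2 + 1·2^3 + 1·2^4
  c_2 = 16 = 0·2^0 + 0·2^1 + 0·2^2 + 0·2^3 + 1·2^4
  c_3 = 21 = 1·2^0 + 0·2^1 + 1·2^2 + 0·2^3 + 1·2^4
  c_4 = 2 = 0·2^0 + 1·2^1
  c_5 = 28 = 0·2^0 + 0·2^1 + 1·2^2 + 1·2^3 + 1·2^4
  c_6 = 21 = 1·2^0 + 0·2^1 + 1·2^2 + 0·2^3 + 1·2^4
  c_7 = 19 = 1·2^0 + 1·2^1 + 0·2^2 + 0·2^3 + 1·2^4
  c_8 = 14 = 0·2^0 + 1·2^1 + 1·2^2 + 1·2^3
Factor λ_0 = (0, 0, 1, 0, 0, 1, 1, 0)
Factor λ_1 = (0, 0, 0, 1, 0, 0, 1, 1)
Factor λ_2 = (0, 0, 1, 0, 1, 1, 0, 1)
Factor λ_3 = (1, 0, 0, 0, 1, 0, 0, 1)
Factor λ_4 = (1, 1, 1, 0, 1, 1, 1, 0)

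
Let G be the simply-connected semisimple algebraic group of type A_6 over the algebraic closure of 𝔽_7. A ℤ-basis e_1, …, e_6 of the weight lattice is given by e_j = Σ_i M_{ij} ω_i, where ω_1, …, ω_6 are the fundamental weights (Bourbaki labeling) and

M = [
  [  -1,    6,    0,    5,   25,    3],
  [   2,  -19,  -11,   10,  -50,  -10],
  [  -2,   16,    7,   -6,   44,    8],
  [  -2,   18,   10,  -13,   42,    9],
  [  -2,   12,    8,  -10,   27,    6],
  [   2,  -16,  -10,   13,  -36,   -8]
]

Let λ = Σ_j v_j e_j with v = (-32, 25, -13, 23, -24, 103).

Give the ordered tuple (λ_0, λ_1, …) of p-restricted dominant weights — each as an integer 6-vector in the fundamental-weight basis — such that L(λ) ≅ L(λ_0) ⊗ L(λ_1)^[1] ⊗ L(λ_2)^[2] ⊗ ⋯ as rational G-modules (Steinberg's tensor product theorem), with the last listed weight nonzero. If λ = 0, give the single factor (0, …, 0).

((6, 4, 3, 4, 0, 5),)

In the fundamental-weight basis, λ has coordinates c = M·v (v = (-32, 25, -13, 23, -24, 103)):
  c_1 = (-1)·(-32) + (6)·(25) + (0)·(-13) + (5)·(23) + (25)·(-24) + (3)·(103) = 6
  c_2 = (2)·(-32) + (-19)·(25) + (-11)·(-13) + (10)·(23) + (-50)·(-24) + (-10)·(103) = 4
  c_3 = (-2)·(-32) + (16)·(25) + (7)·(-13) + (-6)·(23) + (44)·(-24) + (8)·(103) = 3
  c_4 = (-2)·(-32) + (18)·(25) + (10)·(-13) + (-13)·(23) + (42)·(-24) + (9)·(103) = 4
  c_5 = (-2)·(-32) + (12)·(25) + (8)·(-13) + (-10)·(23) + (27)·(-24) + (6)·(103) = 0
  c_6 = (2)·(-32) + (-16)·(25) + (-10)·(-13) + (13)·(23) + (-36)·(-24) + (-8)·(103) = 5
Expand coordinatewise in base 7:
  c_1 = 6 = 6·7^0
  c_2 = 4 = 4·7^0
  c_3 = 3 = 3·7^0
  c_4 = 4 = 4·7^0
  c_5 = 0
  c_6 = 5 = 5·7^0
λ_0 = (6, 4, 3, 4, 0, 5)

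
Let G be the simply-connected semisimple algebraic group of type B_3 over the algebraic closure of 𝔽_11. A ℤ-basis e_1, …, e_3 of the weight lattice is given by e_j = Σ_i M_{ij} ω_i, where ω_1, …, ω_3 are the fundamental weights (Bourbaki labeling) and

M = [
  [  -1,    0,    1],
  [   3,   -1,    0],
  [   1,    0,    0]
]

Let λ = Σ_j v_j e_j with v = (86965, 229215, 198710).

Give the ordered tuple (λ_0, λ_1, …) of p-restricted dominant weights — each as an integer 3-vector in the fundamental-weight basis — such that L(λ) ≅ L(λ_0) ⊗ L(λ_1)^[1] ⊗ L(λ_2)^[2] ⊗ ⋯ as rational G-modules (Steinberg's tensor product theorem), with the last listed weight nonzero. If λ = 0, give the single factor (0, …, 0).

((7, 0, 10), (5, 9, 7), (10, 8, 3), (6, 1, 10), (7, 2, 5))

Converting to the ω-basis (c_i = row i of M dotted with v = (86965, 229215, 198710)):
  c_1 = (-1)·(86965) + (0)·(229215) + (1)·(198710) = 111745
  c_2 = (3)·(86965) + (-1)·(229215) + (0)·(198710) = 31680
  c_3 = (1)·(86965) + (0)·(229215) + (0)·(198710) = 86965
Writing each c_i in base p = 11:
  c_1 = 111745 = 7·11^0 + 5·11^1 + 10·11^2 + 6·11^3 + 7·11^4
  c_2 = 31680 = 0·11^0 + 9·11^1 + 8·11^2 + 1·11^3 + 2·11^4
  c_3 = 86965 = 10·11^0 + 7·11^1 + 3·11^2 + 10·11^3 + 5·11^4
p-restricted factor λ_0 = (7, 0, 10)
p-restricted factor λ_1 = (5, 9, 7)
p-restricted factor λ_2 = (10, 8, 3)
p-restricted factor λ_3 = (6, 1, 10)
p-restricted factor λ_4 = (7, 2, 5)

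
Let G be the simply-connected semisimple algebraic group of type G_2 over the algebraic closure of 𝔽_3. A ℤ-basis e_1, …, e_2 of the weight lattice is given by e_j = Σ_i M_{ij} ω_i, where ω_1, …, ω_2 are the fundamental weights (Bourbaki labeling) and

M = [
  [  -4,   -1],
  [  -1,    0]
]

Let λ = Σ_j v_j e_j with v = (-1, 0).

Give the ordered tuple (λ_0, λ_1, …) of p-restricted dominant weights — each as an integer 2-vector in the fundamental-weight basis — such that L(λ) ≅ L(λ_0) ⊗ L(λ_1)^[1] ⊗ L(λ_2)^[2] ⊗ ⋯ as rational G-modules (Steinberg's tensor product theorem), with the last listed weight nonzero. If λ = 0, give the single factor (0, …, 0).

((1, 1), (1, 0))

Converting to the ω-basis (c_i = row i of M dotted with v = (-1, 0)):
  c_1 = (-4)·(-1) + (-1)·(0) = 4
  c_2 = (-1)·(-1) + (0)·(0) = 1
p = 3; digits c_i = Σ_j d_{ij}·3^j, 0 ≤ d_{ij} < 3:
  c_1 = 4 = 1·3^0 + 1·3^1
  c_2 = 1 = 1·3^0
Factor λ_0 = (1, 1)
Factor λ_1 = (1, 0)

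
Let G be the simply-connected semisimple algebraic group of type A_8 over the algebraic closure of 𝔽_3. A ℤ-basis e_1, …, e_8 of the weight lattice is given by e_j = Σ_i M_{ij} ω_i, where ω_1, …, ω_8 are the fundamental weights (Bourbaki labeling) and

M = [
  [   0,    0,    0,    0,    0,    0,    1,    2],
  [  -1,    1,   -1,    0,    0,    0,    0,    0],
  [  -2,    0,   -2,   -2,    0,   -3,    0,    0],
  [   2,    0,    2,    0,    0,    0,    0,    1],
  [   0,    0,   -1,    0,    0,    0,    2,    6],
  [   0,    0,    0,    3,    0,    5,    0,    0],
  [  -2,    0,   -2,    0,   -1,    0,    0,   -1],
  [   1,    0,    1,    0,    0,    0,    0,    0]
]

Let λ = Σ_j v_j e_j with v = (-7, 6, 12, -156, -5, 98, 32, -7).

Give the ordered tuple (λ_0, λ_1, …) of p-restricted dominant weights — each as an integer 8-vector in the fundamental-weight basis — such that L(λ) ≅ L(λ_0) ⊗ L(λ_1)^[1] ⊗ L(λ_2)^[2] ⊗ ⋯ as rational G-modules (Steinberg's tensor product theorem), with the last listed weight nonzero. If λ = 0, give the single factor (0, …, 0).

((0, 1, 2, 0, 1, 1, 2, 2), (0, 0, 2, 1, 0, 1, 0, 1), (2, 0, 0, 0, 1, 2, 0, 0))

Change of basis e → ω: c = M·v where v = (-7, 6, 12, -156, -5, 98, 32, -7):
  c_1 = (0)·(-7) + (0)·(6) + (0)·(12) + (0)·(-156) + (0)·(-5) + (0)·(98) + (1)·(32) + (2)·(-7) = 18
  c_2 = (-1)·(-7) + (1)·(6) + (-1)·(12) + (0)·(-156) + (0)·(-5) + (0)·(98) + (0)·(32) + (0)·(-7) = 1
  c_3 = (-2)·(-7) + (0)·(6) + (-2)·(12) + (-2)·(-156) + (0)·(-5) + (-3)·(98) + (0)·(32) + (0)·(-7) = 8
  c_4 = (2)·(-7) + (0)·(6) + (2)·(12) + (0)·(-156) + (0)·(-5) + (0)·(98) + (0)·(32) + (1)·(-7) = 3
  c_5 = (0)·(-7) + (0)·(6) + (-1)·(12) + (0)·(-156) + (0)·(-5) + (0)·(98) + (2)·(32) + (6)·(-7) = 10
  c_6 = (0)·(-7) + (0)·(6) + (0)·(12) + (3)·(-156) + (0)·(-5) + (5)·(98) + (0)·(32) + (0)·(-7) = 22
  c_7 = (-2)·(-7) + (0)·(6) + (-2)·(12) + (0)·(-156) + (-1)·(-5) + (0)·(98) + (0)·(32) + (-1)·(-7) = 2
  c_8 = (1)·(-7) + (0)·(6) + (1)·(12) + (0)·(-156) + (0)·(-5) + (0)·(98) + (0)·(32) + (0)·(-7) = 5
Expand coordinatewise in base 3:
  c_1 = 18 = 0·3^0 + 0·3^1 + 2·3^2
  c_2 = 1 = 1·3^0
  c_3 = 8 = 2·3^0 + 2·3^1
  c_4 = 3 = 0·3^0 + 1·3^1
  c_5 = 10 = 1·3^0 + 0·3^1 + 1·3^2
  c_6 = 22 = 1·3^0 + 1·3^1 + 2·3^2
  c_7 = 2 = 2·3^0
  c_8 = 5 = 2·3^0 + 1·3^1
λ_0 = (0, 1, 2, 0, 1, 1, 2, 2)
λ_1 = (0, 0, 2, 1, 0, 1, 0, 1)
λ_2 = (2, 0, 0, 0, 1, 2, 0, 0)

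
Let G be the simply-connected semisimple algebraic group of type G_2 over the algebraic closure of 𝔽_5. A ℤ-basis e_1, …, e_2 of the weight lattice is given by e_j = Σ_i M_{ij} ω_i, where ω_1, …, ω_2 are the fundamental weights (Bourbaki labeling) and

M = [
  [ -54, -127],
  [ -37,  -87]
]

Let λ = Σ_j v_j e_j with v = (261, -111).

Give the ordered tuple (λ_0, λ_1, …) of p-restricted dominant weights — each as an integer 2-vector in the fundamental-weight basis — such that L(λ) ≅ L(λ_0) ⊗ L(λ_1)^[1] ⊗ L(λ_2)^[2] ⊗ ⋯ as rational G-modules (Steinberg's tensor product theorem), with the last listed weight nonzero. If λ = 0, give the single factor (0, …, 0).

((3, 0),)

ω-coordinates c = M·v, v = (261, -111):
  c_1 = (-54)·(261) + (-127)·(-111) = 3
  c_2 = (-37)·(261) + (-87)·(-111) = 0
p = 5; digits c_i = Σ_j d_{ij}·5^j, 0 ≤ d_{ij} < 5:
  c_1 = 3 = 3·5^0
  c_2 = 0
Factor λ_0 = (3, 0)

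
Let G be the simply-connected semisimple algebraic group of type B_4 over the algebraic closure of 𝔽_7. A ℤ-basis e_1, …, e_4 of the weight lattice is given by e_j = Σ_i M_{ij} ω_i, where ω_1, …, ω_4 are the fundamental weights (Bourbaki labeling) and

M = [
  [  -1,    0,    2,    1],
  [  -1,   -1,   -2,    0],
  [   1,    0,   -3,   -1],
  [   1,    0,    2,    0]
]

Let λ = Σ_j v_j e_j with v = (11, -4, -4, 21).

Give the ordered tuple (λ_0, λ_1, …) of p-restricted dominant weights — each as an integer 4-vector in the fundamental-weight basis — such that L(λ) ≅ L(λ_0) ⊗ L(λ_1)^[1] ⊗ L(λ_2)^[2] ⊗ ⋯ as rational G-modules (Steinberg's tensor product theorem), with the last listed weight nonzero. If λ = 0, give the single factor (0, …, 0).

ω-coordinates c = M·v, v = (11, -4, -4, 21):
  c_1 = (-1)·(11) + (0)·(-4) + (2)·(-4) + 1·21 = 2
  c_2 = (-1)·(11) + (-1)·(-4) + (-2)·(-4) + 0·21 = 1
  c_3 = 1·11 + (0)·(-4) + (-3)·(-4) + (-1)·(21) = 2
  c_4 = 1·11 + (0)·(-4) + (2)·(-4) + 0·21 = 3
Expand coordinatewise in base 7:
  c_1 = 2 = 2·7^0
  c_2 = 1 = 1·7^0
  c_3 = 2 = 2·7^0
  c_4 = 3 = 3·7^0
p-restricted factor λ_0 = (2, 1, 2, 3)

((2, 1, 2, 3),)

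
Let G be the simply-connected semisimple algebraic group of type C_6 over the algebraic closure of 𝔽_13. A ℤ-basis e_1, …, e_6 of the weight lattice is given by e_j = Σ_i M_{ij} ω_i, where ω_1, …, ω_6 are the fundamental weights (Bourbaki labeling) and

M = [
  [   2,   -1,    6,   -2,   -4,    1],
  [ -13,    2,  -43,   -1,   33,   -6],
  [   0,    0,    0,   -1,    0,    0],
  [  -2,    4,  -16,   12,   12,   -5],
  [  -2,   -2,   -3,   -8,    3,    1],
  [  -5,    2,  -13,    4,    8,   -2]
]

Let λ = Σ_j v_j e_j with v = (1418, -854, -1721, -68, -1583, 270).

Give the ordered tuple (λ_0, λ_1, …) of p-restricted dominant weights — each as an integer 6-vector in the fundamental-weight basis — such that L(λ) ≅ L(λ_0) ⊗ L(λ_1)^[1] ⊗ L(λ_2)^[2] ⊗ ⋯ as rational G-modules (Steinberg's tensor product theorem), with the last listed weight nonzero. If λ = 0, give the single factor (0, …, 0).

((11, 5, 3, 5, 9, 8), (7, 5, 5, 9, 7, 7))

Compute c_i = Σ_j M_{ij} v_j with v = (1418, -854, -1721, -68, -1583, 270):
  c_1 = 2·1418 + (-1)·(-854) + (6)·(-1721) + (-2)·(-68) + (-4)·(-1583) + 1·270 = 102
  c_2 = (-13)·(1418) + (2)·(-854) + (-43)·(-1721) + (-1)·(-68) + (33)·(-1583) + (-6)·(270) = 70
  c_3 = 0·1418 + (0)·(-854) + (0)·(-1721) + (-1)·(-68) + (0)·(-1583) + 0·270 = 68
  c_4 = (-2)·(1418) + (4)·(-854) + (-16)·(-1721) + (12)·(-68) + (12)·(-1583) + (-5)·(270) = 122
  c_5 = (-2)·(1418) + (-2)·(-854) + (-3)·(-1721) + (-8)·(-68) + (3)·(-1583) + 1·270 = 100
  c_6 = (-5)·(1418) + (2)·(-854) + (-13)·(-1721) + (4)·(-68) + (8)·(-1583) + (-2)·(270) = 99
Expand coordinatewise in base 13:
  c_1 = 102 = 11·13^0 + 7·13^1
  c_2 = 70 = 5·13^0 + 5·13^1
  c_3 = 68 = 3·13^0 + 5·13^1
  c_4 = 122 = 5·13^0 + 9·13^1
  c_5 = 100 = 9·13^0 + 7·13^1
  c_6 = 99 = 8·13^0 + 7·13^1
λ_0 = (11, 5, 3, 5, 9, 8)
λ_1 = (7, 5, 5, 9, 7, 7)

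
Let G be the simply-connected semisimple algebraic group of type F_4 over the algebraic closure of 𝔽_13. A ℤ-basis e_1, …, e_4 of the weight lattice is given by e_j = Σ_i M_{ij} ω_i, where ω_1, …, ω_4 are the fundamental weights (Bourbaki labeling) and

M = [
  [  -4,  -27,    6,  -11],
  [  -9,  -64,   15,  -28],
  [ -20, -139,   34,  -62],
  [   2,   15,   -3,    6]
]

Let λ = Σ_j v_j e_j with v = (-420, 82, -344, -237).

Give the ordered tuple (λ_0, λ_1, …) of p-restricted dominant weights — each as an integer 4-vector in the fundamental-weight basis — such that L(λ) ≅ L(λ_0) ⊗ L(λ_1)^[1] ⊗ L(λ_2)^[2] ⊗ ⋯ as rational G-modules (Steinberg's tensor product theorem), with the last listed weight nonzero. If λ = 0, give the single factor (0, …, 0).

((9, 8, 0, 0),)

Converting to the ω-basis (c_i = row i of M dotted with v = (-420, 82, -344, -237)):
  c_1 = -4*-420 + -27*82 + 6*-344 + -11*-237 = 9
  c_2 = -9*-420 + -64*82 + 15*-344 + -28*-237 = 8
  c_3 = -20*-420 + -139*82 + 34*-344 + -62*-237 = 0
  c_4 = 2*-420 + 15*82 + -3*-344 + 6*-237 = 0
Writing each c_i in base p = 13:
  c_1 = 9 = 9·13^0
  c_2 = 8 = 8·13^0
  c_3 = 0
  c_4 = 0
p-restricted factor λ_0 = (9, 8, 0, 0)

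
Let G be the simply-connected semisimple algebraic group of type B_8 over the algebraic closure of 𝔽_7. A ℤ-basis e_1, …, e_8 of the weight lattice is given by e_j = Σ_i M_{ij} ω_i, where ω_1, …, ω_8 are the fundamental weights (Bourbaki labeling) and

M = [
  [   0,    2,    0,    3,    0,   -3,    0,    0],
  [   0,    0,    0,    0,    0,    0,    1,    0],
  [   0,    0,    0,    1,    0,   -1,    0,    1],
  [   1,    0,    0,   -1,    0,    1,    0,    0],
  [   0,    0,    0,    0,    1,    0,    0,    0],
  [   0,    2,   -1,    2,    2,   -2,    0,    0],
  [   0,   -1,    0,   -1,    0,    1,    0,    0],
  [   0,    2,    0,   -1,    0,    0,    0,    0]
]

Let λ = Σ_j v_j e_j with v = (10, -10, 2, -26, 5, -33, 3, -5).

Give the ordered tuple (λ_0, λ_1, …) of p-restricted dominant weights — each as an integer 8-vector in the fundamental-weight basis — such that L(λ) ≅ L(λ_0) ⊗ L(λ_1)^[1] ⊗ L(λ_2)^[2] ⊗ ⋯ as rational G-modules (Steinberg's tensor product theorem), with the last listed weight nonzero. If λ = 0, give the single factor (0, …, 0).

Converting to the ω-basis (c_i = row i of M dotted with v = (10, -10, 2, -26, 5, -33, 3, -5)):
  c_1 = 0·10 + (2)·(-10) + 0·2 + (3)·(-26) + 0·5 + (-3)·(-33) + 0·3 + (0)·(-5) = 1
  c_2 = 0·10 + (0)·(-10) + 0·2 + (0)·(-26) + 0·5 + (0)·(-33) + 1·3 + (0)·(-5) = 3
  c_3 = 0·10 + (0)·(-10) + 0·2 + (1)·(-26) + 0·5 + (-1)·(-33) + 0·3 + (1)·(-5) = 2
  c_4 = 1·10 + (0)·(-10) + 0·2 + (-1)·(-26) + 0·5 + (1)·(-33) + 0·3 + (0)·(-5) = 3
  c_5 = 0·10 + (0)·(-10) + 0·2 + (0)·(-26) + 1·5 + (0)·(-33) + 0·3 + (0)·(-5) = 5
  c_6 = 0·10 + (2)·(-10) + (-1)·(2) + (2)·(-26) + 2·5 + (-2)·(-33) + 0·3 + (0)·(-5) = 2
  c_7 = 0·10 + (-1)·(-10) + 0·2 + (-1)·(-26) + 0·5 + (1)·(-33) + 0·3 + (0)·(-5) = 3
  c_8 = 0·10 + (2)·(-10) + 0·2 + (-1)·(-26) + 0·5 + (0)·(-33) + 0·3 + (0)·(-5) = 6
Expand coordinatewise in base 7:
  c_1 = 1 = 1·7^0
  c_2 = 3 = 3·7^0
  c_3 = 2 = 2·7^0
  c_4 = 3 = 3·7^0
  c_5 = 5 = 5·7^0
  c_6 = 2 = 2·7^0
  c_7 = 3 = 3·7^0
  c_8 = 6 = 6·7^0
Factor λ_0 = (1, 3, 2, 3, 5, 2, 3, 6)

((1, 3, 2, 3, 5, 2, 3, 6),)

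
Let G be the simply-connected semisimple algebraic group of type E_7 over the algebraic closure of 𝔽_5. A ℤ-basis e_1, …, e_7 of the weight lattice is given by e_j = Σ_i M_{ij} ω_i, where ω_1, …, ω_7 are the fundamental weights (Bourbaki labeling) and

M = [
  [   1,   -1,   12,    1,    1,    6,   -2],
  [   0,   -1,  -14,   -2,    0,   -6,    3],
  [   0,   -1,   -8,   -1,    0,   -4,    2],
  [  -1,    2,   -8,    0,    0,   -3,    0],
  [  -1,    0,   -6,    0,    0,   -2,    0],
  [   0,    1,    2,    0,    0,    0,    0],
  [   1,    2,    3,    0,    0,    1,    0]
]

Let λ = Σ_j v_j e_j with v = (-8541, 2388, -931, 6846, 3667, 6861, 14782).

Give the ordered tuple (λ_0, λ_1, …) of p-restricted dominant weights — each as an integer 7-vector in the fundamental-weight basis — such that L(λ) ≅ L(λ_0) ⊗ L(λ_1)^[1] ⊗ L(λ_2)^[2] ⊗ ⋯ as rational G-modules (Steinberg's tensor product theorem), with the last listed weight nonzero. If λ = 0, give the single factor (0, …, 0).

Compute c_i = Σ_j M_{ij} v_j with v = (-8541, 2388, -931, 6846, 3667, 6861, 14782):
  c_1 = (1)·(-8541) + (-1)·(2388) + (12)·(-931) + 1·6846 + 1·3667 + 6·6861 + (-2)·(14782) = 14
  c_2 = (0)·(-8541) + (-1)·(2388) + (-14)·(-931) + (-2)·(6846) + 0·3667 + (-6)·(6861) + 3·14782 = 134
  c_3 = (0)·(-8541) + (-1)·(2388) + (-8)·(-931) + (-1)·(6846) + 0·3667 + (-4)·(6861) + 2·14782 = 334
  c_4 = (-1)·(-8541) + 2·2388 + (-8)·(-931) + 0·6846 + 0·3667 + (-3)·(6861) + 0·14782 = 182
  c_5 = (-1)·(-8541) + 0·2388 + (-6)·(-931) + 0·6846 + 0·3667 + (-2)·(6861) + 0·14782 = 405
  c_6 = (0)·(-8541) + 1·2388 + (2)·(-931) + 0·6846 + 0·3667 + 0·6861 + 0·14782 = 526
  c_7 = (1)·(-8541) + 2·2388 + (3)·(-931) + 0·6846 + 0·3667 + 1·6861 + 0·14782 = 303
Base-5 expansion of each c_i:
  c_1 = 14 = 4·5^0 + 2·5^1
  c_2 = 134 = 4·5^0 + 1·5^1 + 0·5^2 + 1·5^3
  c_3 = 334 = 4·5^0 + 1·5^1 + 3·5^2 + 2·5^3
  c_4 = 182 = 2·5^0 + 1·5^1 + 2·5^2 + 1·5^3
  c_5 = 405 = 0·5^0 + 1·5^1 + 1·5^2 + 3·5^3
  c_6 = 526 = 1·5^0 + 0·5^1 + 1·5^2 + 4·5^3
  c_7 = 303 = 3·5^0 + 0·5^1 + 2·5^2 + 2·5^3
Factor λ_0 = (4, 4, 4, 2, 0, 1, 3)
Factor λ_1 = (2, 1, 1, 1, 1, 0, 0)
Factor λ_2 = (0, 0, 3, 2, 1, 1, 2)
Factor λ_3 = (0, 1, 2, 1, 3, 4, 2)

((4, 4, 4, 2, 0, 1, 3), (2, 1, 1, 1, 1, 0, 0), (0, 0, 3, 2, 1, 1, 2), (0, 1, 2, 1, 3, 4, 2))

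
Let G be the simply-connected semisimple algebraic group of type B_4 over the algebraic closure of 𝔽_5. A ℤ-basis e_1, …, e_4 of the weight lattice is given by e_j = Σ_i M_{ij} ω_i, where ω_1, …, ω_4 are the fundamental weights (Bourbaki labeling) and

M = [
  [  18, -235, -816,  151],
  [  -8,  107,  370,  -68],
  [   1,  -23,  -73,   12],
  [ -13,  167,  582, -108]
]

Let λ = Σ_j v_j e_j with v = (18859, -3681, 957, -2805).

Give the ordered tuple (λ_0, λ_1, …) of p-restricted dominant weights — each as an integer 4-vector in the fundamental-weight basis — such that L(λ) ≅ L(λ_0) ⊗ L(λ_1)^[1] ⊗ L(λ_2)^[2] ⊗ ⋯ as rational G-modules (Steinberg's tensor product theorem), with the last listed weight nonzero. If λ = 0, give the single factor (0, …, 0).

Change of basis e → ω: c = M·v where v = (18859, -3681, 957, -2805):
  c_1 = (18)·(18859) + (-235)·(-3681) + (-816)·(957) + (151)·(-2805) = 30
  c_2 = (-8)·(18859) + (107)·(-3681) + (370)·(957) + (-68)·(-2805) = 91
  c_3 = (1)·(18859) + (-23)·(-3681) + (-73)·(957) + (12)·(-2805) = 1
  c_4 = (-13)·(18859) + (167)·(-3681) + (582)·(957) + (-108)·(-2805) = 20
Expand coordinatewise in base 5:
  c_1 = 30 = 0·5^0 + 1·5^1 + 1·5^2
  c_2 = 91 = 1·5^0 + 3·5^1 + 3·5^2
  c_3 = 1 = 1·5^0
  c_4 = 20 = 0·5^0 + 4·5^1
λ_0 = (0, 1, 1, 0)
λ_1 = (1, 3, 0, 4)
λ_2 = (1, 3, 0, 0)

((0, 1, 1, 0), (1, 3, 0, 4), (1, 3, 0, 0))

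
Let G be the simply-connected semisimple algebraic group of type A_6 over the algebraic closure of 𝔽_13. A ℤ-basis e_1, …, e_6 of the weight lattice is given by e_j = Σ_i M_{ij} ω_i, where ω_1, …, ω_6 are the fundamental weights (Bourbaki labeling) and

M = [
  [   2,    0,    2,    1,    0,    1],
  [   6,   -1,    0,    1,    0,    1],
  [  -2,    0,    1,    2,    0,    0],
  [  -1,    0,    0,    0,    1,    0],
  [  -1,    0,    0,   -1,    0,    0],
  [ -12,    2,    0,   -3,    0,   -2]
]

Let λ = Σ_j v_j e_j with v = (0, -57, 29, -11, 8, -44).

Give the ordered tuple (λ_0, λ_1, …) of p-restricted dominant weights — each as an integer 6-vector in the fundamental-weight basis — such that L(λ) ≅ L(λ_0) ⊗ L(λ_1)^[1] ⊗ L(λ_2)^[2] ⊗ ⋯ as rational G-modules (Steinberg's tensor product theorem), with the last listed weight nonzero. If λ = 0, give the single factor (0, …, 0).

Compute c_i = Σ_j M_{ij} v_j with v = (0, -57, 29, -11, 8, -44):
  c_1 = 2*0 + 0*-57 + 2*29 + 1*-11 + 0*8 + 1*-44 = 3
  c_2 = 6*0 + -1*-57 + 0*29 + 1*-11 + 0*8 + 1*-44 = 2
  c_3 = -2*0 + 0*-57 + 1*29 + 2*-11 + 0*8 + 0*-44 = 7
  c_4 = -1*0 + 0*-57 + 0*29 + 0*-11 + 1*8 + 0*-44 = 8
  c_5 = -1*0 + 0*-57 + 0*29 + -1*-11 + 0*8 + 0*-44 = 11
  c_6 = -12*0 + 2*-57 + 0*29 + -3*-11 + 0*8 + -2*-44 = 7
Base-13 expansion of each c_i:
  c_1 = 3 = 3·13^0
  c_2 = 2 = 2·13^0
  c_3 = 7 = 7·13^0
  c_4 = 8 = 8·13^0
  c_5 = 11 = 11·13^0
  c_6 = 7 = 7·13^0
λ_0 = (3, 2, 7, 8, 11, 7)

((3, 2, 7, 8, 11, 7),)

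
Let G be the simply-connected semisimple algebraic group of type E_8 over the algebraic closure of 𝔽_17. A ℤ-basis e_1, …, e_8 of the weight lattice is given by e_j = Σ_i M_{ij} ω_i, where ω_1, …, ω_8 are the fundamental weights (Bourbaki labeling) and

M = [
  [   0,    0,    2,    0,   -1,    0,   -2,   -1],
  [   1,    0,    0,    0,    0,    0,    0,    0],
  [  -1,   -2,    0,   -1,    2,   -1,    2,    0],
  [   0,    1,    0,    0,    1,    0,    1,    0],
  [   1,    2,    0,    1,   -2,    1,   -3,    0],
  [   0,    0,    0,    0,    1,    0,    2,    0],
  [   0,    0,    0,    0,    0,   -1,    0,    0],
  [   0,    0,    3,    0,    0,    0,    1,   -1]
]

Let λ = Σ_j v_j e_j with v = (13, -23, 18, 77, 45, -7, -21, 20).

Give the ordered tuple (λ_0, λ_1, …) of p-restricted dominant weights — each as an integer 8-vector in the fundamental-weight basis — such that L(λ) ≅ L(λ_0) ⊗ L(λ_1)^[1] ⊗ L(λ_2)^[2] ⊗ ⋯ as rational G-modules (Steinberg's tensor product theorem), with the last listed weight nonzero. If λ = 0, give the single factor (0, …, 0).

((13, 13, 11, 1, 10, 3, 7, 13),)

Converting to the ω-basis (c_i = row i of M dotted with v = (13, -23, 18, 77, 45, -7, -21, 20)):
  c_1 = (0)·(13) + (0)·(-23) + (2)·(18) + (0)·(77) + (-1)·(45) + (0)·(-7) + (-2)·(-21) + (-1)·(20) = 13
  c_2 = (1)·(13) + (0)·(-23) + (0)·(18) + (0)·(77) + (0)·(45) + (0)·(-7) + (0)·(-21) + (0)·(20) = 13
  c_3 = (-1)·(13) + (-2)·(-23) + (0)·(18) + (-1)·(77) + (2)·(45) + (-1)·(-7) + (2)·(-21) + (0)·(20) = 11
  c_4 = (0)·(13) + (1)·(-23) + (0)·(18) + (0)·(77) + (1)·(45) + (0)·(-7) + (1)·(-21) + (0)·(20) = 1
  c_5 = (1)·(13) + (2)·(-23) + (0)·(18) + (1)·(77) + (-2)·(45) + (1)·(-7) + (-3)·(-21) + (0)·(20) = 10
  c_6 = (0)·(13) + (0)·(-23) + (0)·(18) + (0)·(77) + (1)·(45) + (0)·(-7) + (2)·(-21) + (0)·(20) = 3
  c_7 = (0)·(13) + (0)·(-23) + (0)·(18) + (0)·(77) + (0)·(45) + (-1)·(-7) + (0)·(-21) + (0)·(20) = 7
  c_8 = (0)·(13) + (0)·(-23) + (3)·(18) + (0)·(77) + (0)·(45) + (0)·(-7) + (1)·(-21) + (-1)·(20) = 13
p = 17; digits c_i = Σ_j d_{ij}·17^j, 0 ≤ d_{ij} < 17:
  c_1 = 13 = 13·17^0
  c_2 = 13 = 13·17^0
  c_3 = 11 = 11·17^0
  c_4 = 1 = 1·17^0
  c_5 = 10 = 10·17^0
  c_6 = 3 = 3·17^0
  c_7 = 7 = 7·17^0
  c_8 = 13 = 13·17^0
p-restricted factor λ_0 = (13, 13, 11, 1, 10, 3, 7, 13)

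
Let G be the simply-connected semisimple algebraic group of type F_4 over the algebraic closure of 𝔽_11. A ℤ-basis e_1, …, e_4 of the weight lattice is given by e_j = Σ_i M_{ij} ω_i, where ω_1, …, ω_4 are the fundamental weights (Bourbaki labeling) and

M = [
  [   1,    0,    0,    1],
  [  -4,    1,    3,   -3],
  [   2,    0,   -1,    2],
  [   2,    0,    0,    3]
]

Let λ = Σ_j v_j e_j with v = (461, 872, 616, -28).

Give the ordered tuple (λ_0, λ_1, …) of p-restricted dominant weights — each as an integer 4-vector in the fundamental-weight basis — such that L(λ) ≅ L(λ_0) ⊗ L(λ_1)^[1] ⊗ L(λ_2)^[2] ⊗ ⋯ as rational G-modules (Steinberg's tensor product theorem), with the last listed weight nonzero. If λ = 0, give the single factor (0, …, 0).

Change of basis e → ω: c = M·v where v = (461, 872, 616, -28):
  c_1 = (1)·(461) + (0)·(872) + (0)·(616) + (1)·(-28) = 433
  c_2 = (-4)·(461) + (1)·(872) + (3)·(616) + (-3)·(-28) = 960
  c_3 = (2)·(461) + (0)·(872) + (-1)·(616) + (2)·(-28) = 250
  c_4 = (2)·(461) + (0)·(872) + (0)·(616) + (3)·(-28) = 838
Writing each c_i in base p = 11:
  c_1 = 433 = 4·11^0 + 6·11^1 + 3·11^2
  c_2 = 960 = 3·11^0 + 10·11^1 + 7·11^2
  c_3 = 250 = 8·11^0 + 0·11^1 + 2·11^2
  c_4 = 838 = 2·11^0 + 10·11^1 + 6·11^2
λ_0 = (4, 3, 8, 2)
λ_1 = (6, 10, 0, 10)
λ_2 = (3, 7, 2, 6)

((4, 3, 8, 2), (6, 10, 0, 10), (3, 7, 2, 6))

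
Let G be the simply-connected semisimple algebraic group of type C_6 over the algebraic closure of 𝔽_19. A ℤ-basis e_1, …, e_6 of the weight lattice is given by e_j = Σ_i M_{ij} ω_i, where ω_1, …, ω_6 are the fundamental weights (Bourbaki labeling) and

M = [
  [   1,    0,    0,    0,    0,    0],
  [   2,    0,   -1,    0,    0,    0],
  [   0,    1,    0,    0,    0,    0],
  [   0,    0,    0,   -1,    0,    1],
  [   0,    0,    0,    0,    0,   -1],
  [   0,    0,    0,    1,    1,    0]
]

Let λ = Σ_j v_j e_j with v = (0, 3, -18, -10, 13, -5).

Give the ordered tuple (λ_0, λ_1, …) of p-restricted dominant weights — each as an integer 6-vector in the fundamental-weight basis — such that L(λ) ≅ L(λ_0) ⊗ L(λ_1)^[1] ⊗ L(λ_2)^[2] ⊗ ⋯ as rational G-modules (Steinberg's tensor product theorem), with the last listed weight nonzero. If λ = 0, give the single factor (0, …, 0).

In the fundamental-weight basis, λ has coordinates c = M·v (v = (0, 3, -18, -10, 13, -5)):
  c_1 = 1*0 + 0*3 + 0*-18 + 0*-10 + 0*13 + 0*-5 = 0
  c_2 = 2*0 + 0*3 + -1*-18 + 0*-10 + 0*13 + 0*-5 = 18
  c_3 = 0*0 + 1*3 + 0*-18 + 0*-10 + 0*13 + 0*-5 = 3
  c_4 = 0*0 + 0*3 + 0*-18 + -1*-10 + 0*13 + 1*-5 = 5
  c_5 = 0*0 + 0*3 + 0*-18 + 0*-10 + 0*13 + -1*-5 = 5
  c_6 = 0*0 + 0*3 + 0*-18 + 1*-10 + 1*13 + 0*-5 = 3
Expand coordinatewise in base 19:
  c_1 = 0
  c_2 = 18 = 18·19^0
  c_3 = 3 = 3·19^0
  c_4 = 5 = 5·19^0
  c_5 = 5 = 5·19^0
  c_6 = 3 = 3·19^0
λ_0 = (0, 18, 3, 5, 5, 3)

((0, 18, 3, 5, 5, 3),)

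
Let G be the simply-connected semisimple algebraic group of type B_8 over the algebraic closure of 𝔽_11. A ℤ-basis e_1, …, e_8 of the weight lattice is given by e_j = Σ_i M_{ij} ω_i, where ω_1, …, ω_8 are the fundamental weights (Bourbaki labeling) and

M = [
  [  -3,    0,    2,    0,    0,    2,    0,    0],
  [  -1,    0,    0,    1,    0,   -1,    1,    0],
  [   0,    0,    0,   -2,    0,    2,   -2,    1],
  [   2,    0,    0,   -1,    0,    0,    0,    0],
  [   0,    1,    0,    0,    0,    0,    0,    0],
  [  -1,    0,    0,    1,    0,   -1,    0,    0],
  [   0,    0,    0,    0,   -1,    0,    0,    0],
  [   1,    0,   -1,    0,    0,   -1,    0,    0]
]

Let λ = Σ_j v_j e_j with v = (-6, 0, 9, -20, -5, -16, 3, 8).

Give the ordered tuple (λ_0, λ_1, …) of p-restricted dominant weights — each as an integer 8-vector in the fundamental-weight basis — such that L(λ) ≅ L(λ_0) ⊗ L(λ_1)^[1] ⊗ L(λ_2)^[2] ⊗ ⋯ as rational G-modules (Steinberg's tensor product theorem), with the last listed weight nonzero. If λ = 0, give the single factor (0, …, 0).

In the fundamental-weight basis, λ has coordinates c = M·v (v = (-6, 0, 9, -20, -5, -16, 3, 8)):
  c_1 = (-3)·(-6) + (0)·(0) + (2)·(9) + (0)·(-20) + (0)·(-5) + (2)·(-16) + (0)·(3) + (0)·(8) = 4
  c_2 = (-1)·(-6) + (0)·(0) + (0)·(9) + (1)·(-20) + (0)·(-5) + (-1)·(-16) + (1)·(3) + (0)·(8) = 5
  c_3 = (0)·(-6) + (0)·(0) + (0)·(9) + (-2)·(-20) + (0)·(-5) + (2)·(-16) + (-2)·(3) + (1)·(8) = 10
  c_4 = (2)·(-6) + (0)·(0) + (0)·(9) + (-1)·(-20) + (0)·(-5) + (0)·(-16) + (0)·(3) + (0)·(8) = 8
  c_5 = (0)·(-6) + (1)·(0) + (0)·(9) + (0)·(-20) + (0)·(-5) + (0)·(-16) + (0)·(3) + (0)·(8) = 0
  c_6 = (-1)·(-6) + (0)·(0) + (0)·(9) + (1)·(-20) + (0)·(-5) + (-1)·(-16) + (0)·(3) + (0)·(8) = 2
  c_7 = (0)·(-6) + (0)·(0) + (0)·(9) + (0)·(-20) + (-1)·(-5) + (0)·(-16) + (0)·(3) + (0)·(8) = 5
  c_8 = (1)·(-6) + (0)·(0) + (-1)·(9) + (0)·(-20) + (0)·(-5) + (-1)·(-16) + (0)·(3) + (0)·(8) = 1
Base-11 expansion of each c_i:
  c_1 = 4 = 4·11^0
  c_2 = 5 = 5·11^0
  c_3 = 10 = 10·11^0
  c_4 = 8 = 8·11^0
  c_5 = 0
  c_6 = 2 = 2·11^0
  c_7 = 5 = 5·11^0
  c_8 = 1 = 1·11^0
Factor λ_0 = (4, 5, 10, 8, 0, 2, 5, 1)

((4, 5, 10, 8, 0, 2, 5, 1),)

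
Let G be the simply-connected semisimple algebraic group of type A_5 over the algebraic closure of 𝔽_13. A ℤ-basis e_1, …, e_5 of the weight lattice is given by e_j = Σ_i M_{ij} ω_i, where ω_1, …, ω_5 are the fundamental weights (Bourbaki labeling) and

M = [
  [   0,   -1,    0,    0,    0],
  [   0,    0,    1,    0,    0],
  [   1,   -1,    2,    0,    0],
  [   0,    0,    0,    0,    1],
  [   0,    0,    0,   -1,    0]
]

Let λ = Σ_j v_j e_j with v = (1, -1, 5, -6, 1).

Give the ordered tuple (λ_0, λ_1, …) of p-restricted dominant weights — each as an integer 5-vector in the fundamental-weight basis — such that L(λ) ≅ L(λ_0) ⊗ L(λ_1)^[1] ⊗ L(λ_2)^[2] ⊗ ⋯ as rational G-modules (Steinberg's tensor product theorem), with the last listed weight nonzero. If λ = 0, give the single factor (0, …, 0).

((1, 5, 12, 1, 6),)

ω-coordinates c = M·v, v = (1, -1, 5, -6, 1):
  c_1 = 0*1 + -1*-1 + 0*5 + 0*-6 + 0*1 = 1
  c_2 = 0*1 + 0*-1 + 1*5 + 0*-6 + 0*1 = 5
  c_3 = 1*1 + -1*-1 + 2*5 + 0*-6 + 0*1 = 12
  c_4 = 0*1 + 0*-1 + 0*5 + 0*-6 + 1*1 = 1
  c_5 = 0*1 + 0*-1 + 0*5 + -1*-6 + 0*1 = 6
Writing each c_i in base p = 13:
  c_1 = 1 = 1·13^0
  c_2 = 5 = 5·13^0
  c_3 = 12 = 12·13^0
  c_4 = 1 = 1·13^0
  c_5 = 6 = 6·13^0
p-restricted factor λ_0 = (1, 5, 12, 1, 6)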